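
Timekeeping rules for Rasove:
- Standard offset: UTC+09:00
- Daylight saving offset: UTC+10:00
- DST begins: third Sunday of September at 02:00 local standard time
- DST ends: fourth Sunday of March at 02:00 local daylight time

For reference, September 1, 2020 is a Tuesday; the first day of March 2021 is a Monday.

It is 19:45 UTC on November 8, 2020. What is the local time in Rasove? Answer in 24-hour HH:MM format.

05:45

1 September 2020 is a Tuesday, so the first Sunday is September 6 and the third is September 20.
1 March 2021 is a Monday, so the first Sunday is March 7 and the fourth is March 28.
At the standard offset (UTC+09:00), 19:45 UTC + 9h = 04:45 Rasove standard time (rolling into the next day, 9 November 2020).
The standard-time date in Rasove, November 9, 2020, lies within the daylight-saving period (20 September 2020 – 28 March 2021), so Rasove is on daylight time, UTC+10:00.
19:45 UTC + 10h = 05:45 local (rolling into the next day, 9 November 2020).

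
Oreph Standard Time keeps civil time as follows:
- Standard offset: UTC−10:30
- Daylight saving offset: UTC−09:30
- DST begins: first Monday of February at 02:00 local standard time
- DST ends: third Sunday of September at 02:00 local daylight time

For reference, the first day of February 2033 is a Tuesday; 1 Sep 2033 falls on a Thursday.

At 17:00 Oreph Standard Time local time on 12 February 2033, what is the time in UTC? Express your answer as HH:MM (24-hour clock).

02:30

1 February 2033 is a Tuesday, so the first Monday is February 7.
1 September 2033 is a Thursday, so the first Sunday is September 4 and the third is September 18.
Daylight saving runs 7 February – 18 September; 12 February 2033 is inside that window, so Oreph Standard Time is at UTC−09:30.
17:00 local + 9h30m = 02:30 UTC (rolling into the next day, 13 February 2033).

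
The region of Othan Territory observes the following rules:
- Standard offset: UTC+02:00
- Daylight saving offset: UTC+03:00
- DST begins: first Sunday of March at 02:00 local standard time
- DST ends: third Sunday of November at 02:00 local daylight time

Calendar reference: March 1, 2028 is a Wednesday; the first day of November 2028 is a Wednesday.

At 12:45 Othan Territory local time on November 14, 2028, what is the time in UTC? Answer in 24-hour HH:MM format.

09:45

1 March 2028 is a Wednesday, so the first Sunday is March 5.
1 November 2028 is a Wednesday, so the first Sunday is November 5 and the third is November 19.
Daylight saving runs 5 March – 19 November; November 14, 2028 is inside that window, so Othan Territory is at UTC+03:00.
12:45 local − 3h = 09:45 UTC.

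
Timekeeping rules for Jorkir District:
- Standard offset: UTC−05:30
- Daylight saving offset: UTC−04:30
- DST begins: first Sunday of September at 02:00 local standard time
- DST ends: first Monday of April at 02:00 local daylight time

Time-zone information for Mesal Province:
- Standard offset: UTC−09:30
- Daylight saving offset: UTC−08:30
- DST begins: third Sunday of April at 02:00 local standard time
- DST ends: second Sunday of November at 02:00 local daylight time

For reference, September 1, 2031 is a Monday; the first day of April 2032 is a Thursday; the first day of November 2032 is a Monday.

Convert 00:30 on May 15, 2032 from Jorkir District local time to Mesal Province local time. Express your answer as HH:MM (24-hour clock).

21:30

1 September 2031 is a Monday, so the first Sunday is September 7.
1 April 2032 is a Thursday, so the first Monday is April 5.
May 15, 2032 does not fall between 7 September 2031 and 5 April 2032, so daylight saving is not in effect and Jorkir District is at UTC−05:30.
00:30 Jorkir District + 5h30m = 06:00 UTC.
1 April 2032 is a Thursday, so the first Sunday is April 4 and the third is April 18.
1 November 2032 is a Monday, so the first Sunday is November 7 and the second is November 14.
At the standard offset (UTC−09:30), 06:00 UTC − 9h30m = 20:30 Mesal Province standard time (rolling into the previous day, 14 May 2032).
Daylight saving runs 18 April – 14 November; the standard-time date in Mesal Province, May 14, 2032, is inside that window, so Mesal Province is at UTC−08:30.
06:00 UTC − 8h30m = 21:30 Mesal Province (rolling into the previous day, 14 May 2032).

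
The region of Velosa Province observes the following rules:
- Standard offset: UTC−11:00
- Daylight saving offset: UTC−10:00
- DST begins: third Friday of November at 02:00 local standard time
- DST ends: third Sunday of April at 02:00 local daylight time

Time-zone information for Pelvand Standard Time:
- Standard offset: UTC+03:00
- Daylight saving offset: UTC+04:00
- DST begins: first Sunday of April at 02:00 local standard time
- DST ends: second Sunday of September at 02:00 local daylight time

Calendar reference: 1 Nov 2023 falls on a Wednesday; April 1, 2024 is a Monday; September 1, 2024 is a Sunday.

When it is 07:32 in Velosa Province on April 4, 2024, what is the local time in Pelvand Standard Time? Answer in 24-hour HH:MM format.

20:32

1 November 2023 is a Wednesday, so the first Friday is November 3 and the third is November 17.
1 April 2024 is a Monday, so the first Sunday is April 7 and the third is April 21.
April 4, 2024 falls between 17 November 2023 and 21 April 2024, so daylight saving is in effect and Velosa Province is at UTC−10:00.
07:32 Velosa Province + 10h = 17:32 UTC.
1 April 2024 is a Monday, so the first Sunday is April 7.
1 September 2024 is a Sunday, so the first Sunday is September 1 and the second is September 8.
At the standard offset (UTC+03:00), 17:32 UTC + 3h = 20:32 Pelvand Standard Time standard time.
The standard-time date in Pelvand Standard Time, April 4, 2024, does not fall between 7 April and 8 September, so daylight saving is not in effect and Pelvand Standard Time is at UTC+03:00.
17:32 UTC + 3h = 20:32 Pelvand Standard Time.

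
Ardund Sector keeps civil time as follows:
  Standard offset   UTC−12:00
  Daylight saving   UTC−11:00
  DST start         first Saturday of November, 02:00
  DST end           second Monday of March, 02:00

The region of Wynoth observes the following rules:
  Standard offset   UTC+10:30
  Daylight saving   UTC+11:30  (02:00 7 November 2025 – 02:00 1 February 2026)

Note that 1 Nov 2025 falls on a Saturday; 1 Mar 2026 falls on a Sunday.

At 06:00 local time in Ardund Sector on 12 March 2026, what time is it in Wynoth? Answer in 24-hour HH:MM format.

1 November 2025 is a Saturday, so the first Saturday is November 1.
1 March 2026 is a Sunday, so the first Monday is March 2 and the second is March 9.
12 March 2026 is outside the daylight-saving period (1 November 2025 – 9 March 2026), so Ardund Sector is on standard time, UTC−12:00.
06:00 Ardund Sector + 12h = 18:00 UTC.
At the standard offset (UTC+10:30), 18:00 UTC + 10h30m = 04:30 Wynoth standard time (rolling into the next day, 13 March 2026).
Daylight saving runs 7 November 2025 – 1 February 2026; the standard-time date in Wynoth, 13 March 2026, is outside that window, so Wynoth is on standard time at UTC+10:30.
18:00 UTC + 10h30m = 04:30 Wynoth (rolling into the next day, 13 March 2026).

04:30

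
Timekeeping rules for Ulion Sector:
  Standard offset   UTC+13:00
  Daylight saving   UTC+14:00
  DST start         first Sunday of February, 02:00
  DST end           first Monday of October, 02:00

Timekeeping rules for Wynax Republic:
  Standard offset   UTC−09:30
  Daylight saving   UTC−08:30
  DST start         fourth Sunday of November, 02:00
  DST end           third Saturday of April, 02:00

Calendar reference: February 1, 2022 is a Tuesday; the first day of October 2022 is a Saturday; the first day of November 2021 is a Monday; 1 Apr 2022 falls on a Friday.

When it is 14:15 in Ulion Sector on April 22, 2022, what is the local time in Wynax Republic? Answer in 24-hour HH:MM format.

1 February 2022 is a Tuesday, so the first Sunday is February 6.
1 October 2022 is a Saturday, so the first Monday is October 3.
April 22, 2022 lies within the daylight-saving period (6 February – 3 October), so Ulion Sector is on daylight time, UTC+14:00.
14:15 Ulion Sector − 14h = 00:15 UTC.
1 November 2021 is a Monday, so the first Sunday is November 7 and the fourth is November 28.
1 April 2022 is a Friday, so the first Saturday is April 2 and the third is April 16.
At the standard offset (UTC−09:30), 00:15 UTC − 9h30m = 14:45 Wynax Republic standard time (rolling into the previous day, 21 April 2022).
The standard-time date in Wynax Republic, April 21, 2022, is outside the daylight-saving period (28 November 2021 – 16 April 2022), so Wynax Republic is on standard time, UTC−09:30.
00:15 UTC − 9h30m = 14:45 Wynax Republic (rolling into the previous day, 21 April 2022).

14:45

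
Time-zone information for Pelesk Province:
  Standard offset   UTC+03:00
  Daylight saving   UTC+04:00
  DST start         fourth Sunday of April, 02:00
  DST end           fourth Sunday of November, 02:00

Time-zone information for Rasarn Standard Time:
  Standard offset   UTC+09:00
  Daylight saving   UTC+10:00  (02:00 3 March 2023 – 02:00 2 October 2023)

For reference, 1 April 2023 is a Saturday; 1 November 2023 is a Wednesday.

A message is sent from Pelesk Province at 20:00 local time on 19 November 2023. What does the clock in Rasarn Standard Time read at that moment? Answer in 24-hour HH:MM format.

1 April 2023 is a Saturday, so the first Sunday is April 2 and the fourth is April 23.
1 November 2023 is a Wednesday, so the first Sunday is November 5 and the fourth is November 26.
19 November 2023 lies within the daylight-saving period (23 April – 26 November), so Pelesk Province is on daylight time, UTC+04:00.
20:00 Pelesk Province − 4h = 16:00 UTC.
At the standard offset (UTC+09:00), 16:00 UTC + 9h = 01:00 Rasarn Standard Time standard time (rolling into the next day, 20 November 2023).
The standard-time date in Rasarn Standard Time, 20 November 2023, is outside the daylight-saving period (3 March – 2 October), so Rasarn Standard Time is on standard time, UTC+09:00.
16:00 UTC + 9h = 01:00 Rasarn Standard Time (rolling into the next day, 20 November 2023).

01:00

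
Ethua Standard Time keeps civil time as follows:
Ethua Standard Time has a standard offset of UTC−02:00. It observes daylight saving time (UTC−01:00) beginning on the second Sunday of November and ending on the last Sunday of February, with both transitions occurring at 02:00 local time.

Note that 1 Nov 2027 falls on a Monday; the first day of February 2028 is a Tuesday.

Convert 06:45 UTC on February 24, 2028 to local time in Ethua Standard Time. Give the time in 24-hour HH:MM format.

05:45

1 November 2027 is a Monday, so the first Sunday is November 7 and the second is November 14.
1 February 2028 is a Tuesday, so Sundays fall on 6, 13, 20, 27; the last is February 27.
At the standard offset (UTC−02:00), 06:45 UTC − 2h = 04:45 Ethua Standard Time standard time.
The standard-time date in Ethua Standard Time, February 24, 2028, lies within the daylight-saving period (14 November 2027 – 27 February 2028), so Ethua Standard Time is on daylight time, UTC−01:00.
06:45 UTC − 1h = 05:45 local.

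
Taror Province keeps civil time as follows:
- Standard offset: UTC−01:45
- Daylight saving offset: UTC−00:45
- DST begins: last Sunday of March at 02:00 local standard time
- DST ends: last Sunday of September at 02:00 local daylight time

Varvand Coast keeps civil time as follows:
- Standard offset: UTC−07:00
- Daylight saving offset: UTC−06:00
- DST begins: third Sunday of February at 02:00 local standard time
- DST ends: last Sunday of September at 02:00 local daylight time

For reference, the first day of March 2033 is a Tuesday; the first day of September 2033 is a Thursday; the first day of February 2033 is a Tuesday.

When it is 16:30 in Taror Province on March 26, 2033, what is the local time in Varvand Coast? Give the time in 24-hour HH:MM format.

12:15

1 March 2033 is a Tuesday, so Sundays fall on 6, 13, 20, 27; the last is March 27.
1 September 2033 is a Thursday, so Sundays fall on 4, 11, 18, 25; the last is September 25.
March 26, 2033 does not fall between 27 March and 25 September, so daylight saving is not in effect and Taror Province is at UTC−01:45.
16:30 Taror Province + 1h45m = 18:15 UTC.
1 February 2033 is a Tuesday, so the first Sunday is February 6 and the third is February 20.
1 September 2033 is a Thursday, so Sundays fall on 4, 11, 18, 25; the last is September 25.
At the standard offset (UTC−07:00), 18:15 UTC − 7h = 11:15 Varvand Coast standard time.
The standard-time date in Varvand Coast, March 26, 2033, lies within the daylight-saving period (20 February – 25 September), so Varvand Coast is on daylight time, UTC−06:00.
18:15 UTC − 6h = 12:15 Varvand Coast.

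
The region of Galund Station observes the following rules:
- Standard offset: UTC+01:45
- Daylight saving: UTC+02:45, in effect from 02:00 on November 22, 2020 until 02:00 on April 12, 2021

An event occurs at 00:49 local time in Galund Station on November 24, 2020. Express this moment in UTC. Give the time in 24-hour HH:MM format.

22:04

November 24, 2020 falls between 22 November 2020 and 12 April 2021, so daylight saving is in effect and Galund Station is at UTC+02:45.
00:49 local − 2h45m = 22:04 UTC (rolling into the previous day, 23 November 2020).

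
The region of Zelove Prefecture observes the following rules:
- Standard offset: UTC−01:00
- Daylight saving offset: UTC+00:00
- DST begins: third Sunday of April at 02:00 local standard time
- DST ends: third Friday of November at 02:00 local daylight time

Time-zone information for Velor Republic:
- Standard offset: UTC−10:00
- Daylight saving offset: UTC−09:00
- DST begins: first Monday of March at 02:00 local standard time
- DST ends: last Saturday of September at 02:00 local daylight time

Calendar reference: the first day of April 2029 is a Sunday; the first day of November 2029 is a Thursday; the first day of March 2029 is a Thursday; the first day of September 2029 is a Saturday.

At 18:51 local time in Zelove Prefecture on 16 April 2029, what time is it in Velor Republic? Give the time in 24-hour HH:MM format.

09:51

1 April 2029 is a Sunday, so the first Sunday is April 1 and the third is April 15.
1 November 2029 is a Thursday, so the first Friday is November 2 and the third is November 16.
16 April 2029 lies within the daylight-saving period (15 April – 16 November), so Zelove Prefecture is on daylight time, UTC+00:00.
18:51 Zelove Prefecture − 0h = 18:51 UTC.
1 March 2029 is a Thursday, so the first Monday is March 5.
1 September 2029 is a Saturday, so Saturdays fall on 1, 8, 15, 22, 29; the last is September 29.
At the standard offset (UTC−10:00), 18:51 UTC − 10h = 08:51 Velor Republic standard time.
Daylight saving runs 5 March – 29 September; the standard-time date in Velor Republic, 16 April 2029, is inside that window, so Velor Republic is at UTC−09:00.
18:51 UTC − 9h = 09:51 Velor Republic.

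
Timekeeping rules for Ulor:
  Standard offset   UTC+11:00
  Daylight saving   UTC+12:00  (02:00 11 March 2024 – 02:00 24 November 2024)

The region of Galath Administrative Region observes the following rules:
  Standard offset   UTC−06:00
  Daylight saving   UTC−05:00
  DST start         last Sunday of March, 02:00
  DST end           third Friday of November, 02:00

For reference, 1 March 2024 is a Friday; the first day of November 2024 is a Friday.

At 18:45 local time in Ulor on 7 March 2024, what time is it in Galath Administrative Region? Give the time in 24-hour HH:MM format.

7 March 2024 is outside the daylight-saving period (11 March – 24 November), so Ulor is on standard time, UTC+11:00.
18:45 Ulor − 11h = 07:45 UTC.
1 March 2024 is a Friday, so Sundays fall on 3, 10, 17, 24, 31; the last is March 31.
1 November 2024 is a Friday, so the first Friday is November 1 and the third is November 15.
At the standard offset (UTC−06:00), 07:45 UTC − 6h = 01:45 Galath Administrative Region standard time.
The standard-time date in Galath Administrative Region, 7 March 2024, does not fall between 31 March and 15 November, so daylight saving is not in effect and Galath Administrative Region is at UTC−06:00.
07:45 UTC − 6h = 01:45 Galath Administrative Region.

01:45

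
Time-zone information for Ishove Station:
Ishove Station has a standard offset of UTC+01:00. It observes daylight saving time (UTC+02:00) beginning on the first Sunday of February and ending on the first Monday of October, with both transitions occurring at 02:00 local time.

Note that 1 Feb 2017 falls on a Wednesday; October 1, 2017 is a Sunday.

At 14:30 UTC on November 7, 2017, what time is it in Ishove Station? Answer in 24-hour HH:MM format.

1 February 2017 is a Wednesday, so the first Sunday is February 5.
1 October 2017 is a Sunday, so the first Monday is October 2.
At the standard offset (UTC+01:00), 14:30 UTC + 1h = 15:30 Ishove Station standard time.
The standard-time date in Ishove Station, November 7, 2017, does not fall between 5 February and 2 October, so daylight saving is not in effect and Ishove Station is at UTC+01:00.
14:30 UTC + 1h = 15:30 local.

15:30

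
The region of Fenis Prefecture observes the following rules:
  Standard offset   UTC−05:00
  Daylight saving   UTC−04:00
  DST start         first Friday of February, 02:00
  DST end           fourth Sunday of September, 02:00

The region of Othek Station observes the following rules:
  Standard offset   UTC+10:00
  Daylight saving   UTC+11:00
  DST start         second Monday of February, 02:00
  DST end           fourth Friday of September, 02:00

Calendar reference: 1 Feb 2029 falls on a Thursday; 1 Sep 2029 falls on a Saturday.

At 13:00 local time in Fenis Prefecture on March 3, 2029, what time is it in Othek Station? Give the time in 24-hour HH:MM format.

04:00

1 February 2029 is a Thursday, so the first Friday is February 2.
1 September 2029 is a Saturday, so the first Sunday is September 2 and the fourth is September 23.
Daylight saving runs 2 February – 23 September; March 3, 2029 is inside that window, so Fenis Prefecture is at UTC−04:00.
13:00 Fenis Prefecture + 4h = 17:00 UTC.
1 February 2029 is a Thursday, so the first Monday is February 5 and the second is February 12.
1 September 2029 is a Saturday, so the first Friday is September 7 and the fourth is September 28.
At the standard offset (UTC+10:00), 17:00 UTC + 10h = 03:00 Othek Station standard time (rolling into the next day, 4 March 2029).
The standard-time date in Othek Station, March 4, 2029, falls between 12 February and 28 September, so daylight saving is in effect and Othek Station is at UTC+11:00.
17:00 UTC + 11h = 04:00 Othek Station (rolling into the next day, 4 March 2029).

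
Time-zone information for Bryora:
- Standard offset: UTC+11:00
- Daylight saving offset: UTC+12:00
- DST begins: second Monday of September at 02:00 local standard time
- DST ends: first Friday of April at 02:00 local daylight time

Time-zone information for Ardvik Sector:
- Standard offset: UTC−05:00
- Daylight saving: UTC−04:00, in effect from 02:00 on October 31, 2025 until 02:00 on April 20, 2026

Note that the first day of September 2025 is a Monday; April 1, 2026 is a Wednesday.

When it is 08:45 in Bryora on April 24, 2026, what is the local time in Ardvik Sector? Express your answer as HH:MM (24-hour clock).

1 September 2025 is a Monday, so the first Monday is September 1 and the second is September 8.
1 April 2026 is a Wednesday, so the first Friday is April 3.
April 24, 2026 does not fall between 8 September 2025 and 3 April 2026, so daylight saving is not in effect and Bryora is at UTC+11:00.
08:45 Bryora − 11h = 21:45 UTC (rolling into the previous day, 23 April 2026).
At the standard offset (UTC−05:00), 21:45 UTC − 5h = 16:45 Ardvik Sector standard time.
The standard-time date in Ardvik Sector, April 23, 2026, is outside the daylight-saving period (31 October 2025 – 20 April 2026), so Ardvik Sector is on standard time, UTC−05:00.
21:45 UTC − 5h = 16:45 Ardvik Sector.

16:45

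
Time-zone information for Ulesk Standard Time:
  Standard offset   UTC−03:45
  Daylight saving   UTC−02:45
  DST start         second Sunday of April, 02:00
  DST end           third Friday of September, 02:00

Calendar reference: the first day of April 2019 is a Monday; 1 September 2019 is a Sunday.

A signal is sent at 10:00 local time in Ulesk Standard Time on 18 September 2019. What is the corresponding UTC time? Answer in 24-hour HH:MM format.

12:45

1 April 2019 is a Monday, so the first Sunday is April 7 and the second is April 14.
1 September 2019 is a Sunday, so the first Friday is September 6 and the third is September 20.
Daylight saving runs 14 April – 20 September; 18 September 2019 is inside that window, so Ulesk Standard Time is at UTC−02:45.
10:00 local + 2h45m = 12:45 UTC.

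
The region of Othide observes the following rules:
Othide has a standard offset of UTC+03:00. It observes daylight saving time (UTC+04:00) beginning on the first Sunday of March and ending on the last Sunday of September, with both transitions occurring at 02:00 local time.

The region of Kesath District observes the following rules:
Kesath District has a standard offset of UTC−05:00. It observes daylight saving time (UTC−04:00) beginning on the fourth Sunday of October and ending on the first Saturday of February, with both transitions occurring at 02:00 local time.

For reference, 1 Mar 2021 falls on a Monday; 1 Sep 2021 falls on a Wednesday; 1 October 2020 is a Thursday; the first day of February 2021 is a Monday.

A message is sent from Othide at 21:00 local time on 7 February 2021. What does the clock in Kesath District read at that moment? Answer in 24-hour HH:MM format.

13:00

1 March 2021 is a Monday, so the first Sunday is March 7.
1 September 2021 is a Wednesday, so Sundays fall on 5, 12, 19, 26; the last is September 26.
7 February 2021 is outside the daylight-saving period (7 March – 26 September), so Othide is on standard time, UTC+03:00.
21:00 Othide − 3h = 18:00 UTC.
1 October 2020 is a Thursday, so the first Sunday is October 4 and the fourth is October 25.
1 February 2021 is a Monday, so the first Saturday is February 6.
At the standard offset (UTC−05:00), 18:00 UTC − 5h = 13:00 Kesath District standard time.
The standard-time date in Kesath District, 7 February 2021, is outside the daylight-saving period (25 October 2020 – 6 February 2021), so Kesath District is on standard time, UTC−05:00.
18:00 UTC − 5h = 13:00 Kesath District.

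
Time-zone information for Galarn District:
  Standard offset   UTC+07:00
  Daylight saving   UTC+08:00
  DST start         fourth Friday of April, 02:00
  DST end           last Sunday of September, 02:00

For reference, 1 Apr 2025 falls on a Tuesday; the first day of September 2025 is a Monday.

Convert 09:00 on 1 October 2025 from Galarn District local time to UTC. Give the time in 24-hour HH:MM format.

1 April 2025 is a Tuesday, so the first Friday is April 4 and the fourth is April 25.
1 September 2025 is a Monday, so Sundays fall on 7, 14, 21, 28; the last is September 28.
1 October 2025 does not fall between 25 April and 28 September, so daylight saving is not in effect and Galarn District is at UTC+07:00.
09:00 local − 7h = 02:00 UTC.

02:00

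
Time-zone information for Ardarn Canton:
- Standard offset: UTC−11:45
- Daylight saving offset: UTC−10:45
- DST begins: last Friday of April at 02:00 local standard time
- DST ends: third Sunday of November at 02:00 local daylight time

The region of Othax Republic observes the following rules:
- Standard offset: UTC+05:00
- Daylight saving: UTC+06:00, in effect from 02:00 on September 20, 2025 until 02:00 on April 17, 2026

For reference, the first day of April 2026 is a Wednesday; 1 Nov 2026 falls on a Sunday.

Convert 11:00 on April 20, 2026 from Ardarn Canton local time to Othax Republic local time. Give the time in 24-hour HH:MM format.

1 April 2026 is a Wednesday, so Fridays fall on 3, 10, 17, 24; the last is April 24.
1 November 2026 is a Sunday, so the first Sunday is November 1 and the third is November 15.
April 20, 2026 does not fall between 24 April and 15 November, so daylight saving is not in effect and Ardarn Canton is at UTC−11:45.
11:00 Ardarn Canton + 11h45m = 22:45 UTC.
At the standard offset (UTC+05:00), 22:45 UTC + 5h = 03:45 Othax Republic standard time (rolling into the next day, 21 April 2026).
The standard-time date in Othax Republic, April 21, 2026, does not fall between 20 September 2025 and 17 April 2026, so daylight saving is not in effect and Othax Republic is at UTC+05:00.
22:45 UTC + 5h = 03:45 Othax Republic (rolling into the next day, 21 April 2026).

03:45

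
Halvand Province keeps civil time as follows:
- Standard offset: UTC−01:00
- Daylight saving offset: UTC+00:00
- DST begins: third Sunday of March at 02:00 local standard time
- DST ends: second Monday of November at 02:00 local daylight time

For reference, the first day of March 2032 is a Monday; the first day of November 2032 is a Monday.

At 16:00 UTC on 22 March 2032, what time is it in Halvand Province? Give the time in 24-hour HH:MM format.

1 March 2032 is a Monday, so the first Sunday is March 7 and the third is March 21.
1 November 2032 is a Monday, so the first Monday is November 1 and the second is November 8.
At the standard offset (UTC−01:00), 16:00 UTC − 1h = 15:00 Halvand Province standard time.
The standard-time date in Halvand Province, 22 March 2032, lies within the daylight-saving period (21 March – 8 November), so Halvand Province is on daylight time, UTC+00:00.
16:00 UTC + 0h = 16:00 local.

16:00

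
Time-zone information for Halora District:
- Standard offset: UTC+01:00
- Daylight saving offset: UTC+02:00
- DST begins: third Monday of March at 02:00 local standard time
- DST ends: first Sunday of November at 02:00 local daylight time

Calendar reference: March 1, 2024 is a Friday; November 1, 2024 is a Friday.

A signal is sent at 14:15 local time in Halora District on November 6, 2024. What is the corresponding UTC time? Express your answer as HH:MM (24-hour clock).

13:15

1 March 2024 is a Friday, so the first Monday is March 4 and the third is March 18.
1 November 2024 is a Friday, so the first Sunday is November 3.
Daylight saving runs 18 March – 3 November; November 6, 2024 is outside that window, so Halora District is on standard time at UTC+01:00.
14:15 local − 1h = 13:15 UTC.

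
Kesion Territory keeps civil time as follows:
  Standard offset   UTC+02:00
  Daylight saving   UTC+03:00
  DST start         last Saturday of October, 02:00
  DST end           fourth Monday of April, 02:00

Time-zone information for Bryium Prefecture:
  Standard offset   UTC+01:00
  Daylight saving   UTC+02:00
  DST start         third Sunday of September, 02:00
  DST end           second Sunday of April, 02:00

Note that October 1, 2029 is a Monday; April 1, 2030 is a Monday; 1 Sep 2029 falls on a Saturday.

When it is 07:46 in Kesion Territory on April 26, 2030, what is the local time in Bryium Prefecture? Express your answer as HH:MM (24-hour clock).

1 October 2029 is a Monday, so Saturdays fall on 6, 13, 20, 27; the last is October 27.
1 April 2030 is a Monday, so the first Monday is April 1 and the fourth is April 22.
Daylight saving runs 27 October 2029 – 22 April 2030; April 26, 2030 is outside that window, so Kesion Territory is on standard time at UTC+02:00.
07:46 Kesion Territory − 2h = 05:46 UTC.
1 September 2029 is a Saturday, so the first Sunday is September 2 and the third is September 16.
1 April 2030 is a Monday, so the first Sunday is April 7 and the second is April 14.
At the standard offset (UTC+01:00), 05:46 UTC + 1h = 06:46 Bryium Prefecture standard time.
The standard-time date in Bryium Prefecture, April 26, 2030, does not fall between 16 September 2029 and 14 April 2030, so daylight saving is not in effect and Bryium Prefecture is at UTC+01:00.
05:46 UTC + 1h = 06:46 Bryium Prefecture.

06:46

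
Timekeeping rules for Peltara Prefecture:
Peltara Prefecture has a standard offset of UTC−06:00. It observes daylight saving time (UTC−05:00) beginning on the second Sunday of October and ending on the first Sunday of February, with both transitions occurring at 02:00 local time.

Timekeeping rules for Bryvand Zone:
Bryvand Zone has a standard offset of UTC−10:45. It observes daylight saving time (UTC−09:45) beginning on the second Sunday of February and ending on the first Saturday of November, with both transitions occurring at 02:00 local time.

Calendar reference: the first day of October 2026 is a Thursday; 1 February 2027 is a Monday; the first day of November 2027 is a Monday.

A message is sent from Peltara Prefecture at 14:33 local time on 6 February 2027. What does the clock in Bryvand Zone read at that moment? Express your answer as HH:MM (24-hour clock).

1 October 2026 is a Thursday, so the first Sunday is October 4 and the second is October 11.
1 February 2027 is a Monday, so the first Sunday is February 7.
6 February 2027 lies within the daylight-saving period (11 October 2026 – 7 February 2027), so Peltara Prefecture is on daylight time, UTC−05:00.
14:33 Peltara Prefecture + 5h = 19:33 UTC.
1 February 2027 is a Monday, so the first Sunday is February 7 and the second is February 14.
1 November 2027 is a Monday, so the first Saturday is November 6.
At the standard offset (UTC−10:45), 19:33 UTC − 10h45m = 08:48 Bryvand Zone standard time.
The standard-time date in Bryvand Zone, 6 February 2027, does not fall between 14 February and 6 November, so daylight saving is not in effect and Bryvand Zone is at UTC−10:45.
19:33 UTC − 10h45m = 08:48 Bryvand Zone.

08:48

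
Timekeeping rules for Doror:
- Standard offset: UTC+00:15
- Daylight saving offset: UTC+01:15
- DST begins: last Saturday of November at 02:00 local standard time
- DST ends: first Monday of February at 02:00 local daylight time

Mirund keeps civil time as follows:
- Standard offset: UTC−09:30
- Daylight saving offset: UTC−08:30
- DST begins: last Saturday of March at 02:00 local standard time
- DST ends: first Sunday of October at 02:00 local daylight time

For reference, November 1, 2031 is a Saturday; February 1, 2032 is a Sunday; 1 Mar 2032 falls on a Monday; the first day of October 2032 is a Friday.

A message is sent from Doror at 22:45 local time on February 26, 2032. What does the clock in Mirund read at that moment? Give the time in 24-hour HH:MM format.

13:00

1 November 2031 is a Saturday, so Saturdays fall on 1, 8, 15, 22, 29; the last is November 29.
1 February 2032 is a Sunday, so the first Monday is February 2.
Daylight saving runs 29 November 2031 – 2 February 2032; February 26, 2032 is outside that window, so Doror is on standard time at UTC+00:15.
22:45 Doror − 0h15m = 22:30 UTC.
1 March 2032 is a Monday, so Saturdays fall on 6, 13, 20, 27; the last is March 27.
1 October 2032 is a Friday, so the first Sunday is October 3.
At the standard offset (UTC−09:30), 22:30 UTC − 9h30m = 13:00 Mirund standard time.
The standard-time date in Mirund, February 26, 2032, does not fall between 27 March and 3 October, so daylight saving is not in effect and Mirund is at UTC−09:30.
22:30 UTC − 9h30m = 13:00 Mirund.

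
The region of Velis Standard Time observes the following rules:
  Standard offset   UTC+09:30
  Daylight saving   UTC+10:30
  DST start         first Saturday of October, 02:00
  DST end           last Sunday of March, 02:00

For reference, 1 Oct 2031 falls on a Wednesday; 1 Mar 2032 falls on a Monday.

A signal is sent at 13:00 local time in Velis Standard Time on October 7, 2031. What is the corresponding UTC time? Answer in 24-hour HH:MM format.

02:30

1 October 2031 is a Wednesday, so the first Saturday is October 4.
1 March 2032 is a Monday, so Sundays fall on 7, 14, 21, 28; the last is March 28.
October 7, 2031 falls between 4 October 2031 and 28 March 2032, so daylight saving is in effect and Velis Standard Time is at UTC+10:30.
13:00 local − 10h30m = 02:30 UTC.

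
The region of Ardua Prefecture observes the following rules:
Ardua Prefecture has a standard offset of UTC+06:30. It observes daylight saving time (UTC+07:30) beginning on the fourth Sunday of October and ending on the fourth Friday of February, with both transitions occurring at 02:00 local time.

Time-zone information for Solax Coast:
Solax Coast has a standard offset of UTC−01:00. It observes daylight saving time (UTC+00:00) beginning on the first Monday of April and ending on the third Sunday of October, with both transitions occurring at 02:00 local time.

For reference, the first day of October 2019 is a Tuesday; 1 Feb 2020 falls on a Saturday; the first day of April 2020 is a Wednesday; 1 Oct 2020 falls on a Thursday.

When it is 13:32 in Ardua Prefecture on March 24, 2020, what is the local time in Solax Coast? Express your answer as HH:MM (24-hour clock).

06:02

1 October 2019 is a Tuesday, so the first Sunday is October 6 and the fourth is October 27.
1 February 2020 is a Saturday, so the first Friday is February 7 and the fourth is February 28.
March 24, 2020 is outside the daylight-saving period (27 October 2019 – 28 February 2020), so Ardua Prefecture is on standard time, UTC+06:30.
13:32 Ardua Prefecture − 6h30m = 07:02 UTC.
1 April 2020 is a Wednesday, so the first Monday is April 6.
1 October 2020 is a Thursday, so the first Sunday is October 4 and the third is October 18.
At the standard offset (UTC−01:00), 07:02 UTC − 1h = 06:02 Solax Coast standard time.
The standard-time date in Solax Coast, March 24, 2020, does not fall between 6 April and 18 October, so daylight saving is not in effect and Solax Coast is at UTC−01:00.
07:02 UTC − 1h = 06:02 Solax Coast.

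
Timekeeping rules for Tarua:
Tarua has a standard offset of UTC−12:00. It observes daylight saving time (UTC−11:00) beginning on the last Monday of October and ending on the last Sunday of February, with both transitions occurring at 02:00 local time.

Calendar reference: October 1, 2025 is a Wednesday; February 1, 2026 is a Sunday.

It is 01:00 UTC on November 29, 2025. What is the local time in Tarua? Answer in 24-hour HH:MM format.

1 October 2025 is a Wednesday, so Mondays fall on 6, 13, 20, 27; the last is October 27.
1 February 2026 is a Sunday, so Sundays fall on 1, 8, 15, 22; the last is February 22.
At the standard offset (UTC−12:00), 01:00 UTC − 12h = 13:00 Tarua standard time (rolling into the previous day, 28 November 2025).
The standard-time date in Tarua, November 28, 2025, falls between 27 October 2025 and 22 February 2026, so daylight saving is in effect and Tarua is at UTC−11:00.
01:00 UTC − 11h = 14:00 local (rolling into the previous day, 28 November 2025).

14:00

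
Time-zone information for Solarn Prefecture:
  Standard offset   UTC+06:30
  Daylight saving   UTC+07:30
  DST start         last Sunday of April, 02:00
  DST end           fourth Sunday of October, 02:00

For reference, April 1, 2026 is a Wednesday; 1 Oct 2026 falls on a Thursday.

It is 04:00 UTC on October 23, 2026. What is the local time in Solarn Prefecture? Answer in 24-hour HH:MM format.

1 April 2026 is a Wednesday, so Sundays fall on 5, 12, 19, 26; the last is April 26.
1 October 2026 is a Thursday, so the first Sunday is October 4 and the fourth is October 25.
At the standard offset (UTC+06:30), 04:00 UTC + 6h30m = 10:30 Solarn Prefecture standard time.
Daylight saving runs 26 April – 25 October; the standard-time date in Solarn Prefecture, October 23, 2026, is inside that window, so Solarn Prefecture is at UTC+07:30.
04:00 UTC + 7h30m = 11:30 local.

11:30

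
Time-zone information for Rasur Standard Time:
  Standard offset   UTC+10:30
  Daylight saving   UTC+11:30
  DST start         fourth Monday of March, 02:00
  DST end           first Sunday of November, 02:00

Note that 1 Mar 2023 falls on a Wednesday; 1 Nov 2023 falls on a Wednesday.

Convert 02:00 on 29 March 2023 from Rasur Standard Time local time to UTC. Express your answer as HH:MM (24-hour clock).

1 March 2023 is a Wednesday, so the first Monday is March 6 and the fourth is March 27.
1 November 2023 is a Wednesday, so the first Sunday is November 5.
29 March 2023 lies within the daylight-saving period (27 March – 5 November), so Rasur Standard Time is on daylight time, UTC+11:30.
02:00 local − 11h30m = 14:30 UTC (rolling into the previous day, 28 March 2023).

14:30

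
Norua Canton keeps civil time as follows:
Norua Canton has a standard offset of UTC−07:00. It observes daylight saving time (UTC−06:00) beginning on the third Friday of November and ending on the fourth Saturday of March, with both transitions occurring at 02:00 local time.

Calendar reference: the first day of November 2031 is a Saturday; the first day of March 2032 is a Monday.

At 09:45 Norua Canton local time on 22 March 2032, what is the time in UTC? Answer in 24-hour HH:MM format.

15:45

1 November 2031 is a Saturday, so the first Friday is November 7 and the third is November 21.
1 March 2032 is a Monday, so the first Saturday is March 6 and the fourth is March 27.
22 March 2032 falls between 21 November 2031 and 27 March 2032, so daylight saving is in effect and Norua Canton is at UTC−06:00.
09:45 local + 6h = 15:45 UTC.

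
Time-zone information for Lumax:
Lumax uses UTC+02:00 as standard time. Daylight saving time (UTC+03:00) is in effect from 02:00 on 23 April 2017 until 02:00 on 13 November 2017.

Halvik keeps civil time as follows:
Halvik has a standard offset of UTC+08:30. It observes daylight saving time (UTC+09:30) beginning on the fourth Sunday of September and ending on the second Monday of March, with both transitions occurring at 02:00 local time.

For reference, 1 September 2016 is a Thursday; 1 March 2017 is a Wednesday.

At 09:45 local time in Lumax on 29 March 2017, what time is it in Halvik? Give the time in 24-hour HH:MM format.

16:15

29 March 2017 does not fall between 23 April and 13 November, so daylight saving is not in effect and Lumax is at UTC+02:00.
09:45 Lumax − 2h = 07:45 UTC.
1 September 2016 is a Thursday, so the first Sunday is September 4 and the fourth is September 25.
1 March 2017 is a Wednesday, so the first Monday is March 6 and the second is March 13.
At the standard offset (UTC+08:30), 07:45 UTC + 8h30m = 16:15 Halvik standard time.
The standard-time date in Halvik, 29 March 2017, does not fall between 25 September 2016 and 13 March 2017, so daylight saving is not in effect and Halvik is at UTC+08:30.
07:45 UTC + 8h30m = 16:15 Halvik.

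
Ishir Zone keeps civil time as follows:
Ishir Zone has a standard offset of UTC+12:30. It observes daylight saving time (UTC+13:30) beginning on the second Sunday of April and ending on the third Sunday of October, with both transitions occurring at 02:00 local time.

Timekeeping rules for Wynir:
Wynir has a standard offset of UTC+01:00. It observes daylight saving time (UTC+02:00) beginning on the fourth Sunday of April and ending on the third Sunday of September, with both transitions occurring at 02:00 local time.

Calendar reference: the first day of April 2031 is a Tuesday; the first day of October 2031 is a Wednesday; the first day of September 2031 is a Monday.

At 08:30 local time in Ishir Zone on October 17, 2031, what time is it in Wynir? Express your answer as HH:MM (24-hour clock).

20:00

1 April 2031 is a Tuesday, so the first Sunday is April 6 and the second is April 13.
1 October 2031 is a Wednesday, so the first Sunday is October 5 and the third is October 19.
October 17, 2031 lies within the daylight-saving period (13 April – 19 October), so Ishir Zone is on daylight time, UTC+13:30.
08:30 Ishir Zone − 13h30m = 19:00 UTC (rolling into the previous day, 16 October 2031).
1 April 2031 is a Tuesday, so the first Sunday is April 6 and the fourth is April 27.
1 September 2031 is a Monday, so the first Sunday is September 7 and the third is September 21.
At the standard offset (UTC+01:00), 19:00 UTC + 1h = 20:00 Wynir standard time.
Daylight saving runs 27 April – 21 September; the standard-time date in Wynir, October 16, 2031, is outside that window, so Wynir is on standard time at UTC+01:00.
19:00 UTC + 1h = 20:00 Wynir.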